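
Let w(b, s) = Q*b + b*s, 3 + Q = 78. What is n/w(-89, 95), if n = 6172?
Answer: -3086/7565 ≈ -0.40793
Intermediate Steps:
Q = 75 (Q = -3 + 78 = 75)
w(b, s) = 75*b + b*s
n/w(-89, 95) = 6172/((-89*(75 + 95))) = 6172/((-89*170)) = 6172/(-15130) = 6172*(-1/15130) = -3086/7565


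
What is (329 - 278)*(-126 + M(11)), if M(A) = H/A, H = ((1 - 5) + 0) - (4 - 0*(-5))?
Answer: -71094/11 ≈ -6463.1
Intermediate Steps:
H = -8 (H = (-4 + 0) - (4 - 4*0) = -4 - (4 + 0) = -4 - 1*4 = -4 - 4 = -8)
M(A) = -8/A
(329 - 278)*(-126 + M(11)) = (329 - 278)*(-126 - 8/11) = 51*(-126 - 8*1/11) = 51*(-126 - 8/11) = 51*(-1394/11) = -71094/11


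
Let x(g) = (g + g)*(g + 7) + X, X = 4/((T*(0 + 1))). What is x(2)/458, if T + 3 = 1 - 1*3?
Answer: 88/1145 ≈ 0.076856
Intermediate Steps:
T = -5 (T = -3 + (1 - 1*3) = -3 + (1 - 3) = -3 - 2 = -5)
X = -4/5 (X = 4/((-5*(0 + 1))) = 4/((-5*1)) = 4/(-5) = 4*(-1/5) = -4/5 ≈ -0.80000)
x(g) = -4/5 + 2*g*(7 + g) (x(g) = (g + g)*(g + 7) - 4/5 = (2*g)*(7 + g) - 4/5 = 2*g*(7 + g) - 4/5 = -4/5 + 2*g*(7 + g))
x(2)/458 = (-4/5 + 2*2**2 + 14*2)/458 = (-4/5 + 2*4 + 28)*(1/458) = (-4/5 + 8 + 28)*(1/458) = (176/5)*(1/458) = 88/1145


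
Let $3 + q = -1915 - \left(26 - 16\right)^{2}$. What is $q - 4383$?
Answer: $-6401$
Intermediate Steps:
$q = -2018$ ($q = -3 - \left(1915 + \left(26 - 16\right)^{2}\right) = -3 - 2015 = -2018$)
$q - 4383 = -2018 - 4383 = -6401$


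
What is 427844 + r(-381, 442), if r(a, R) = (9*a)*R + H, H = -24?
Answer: -1087798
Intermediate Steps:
r(a, R) = -24 + 9*R*a (r(a, R) = (9*a)*R - 24 = 9*R*a - 24 = -24 + 9*R*a)
427844 + r(-381, 442) = 427844 + (-24 + 9*442*(-381)) = 427844 + (-24 - 1515618) = 427844 - 1515642 = -1087798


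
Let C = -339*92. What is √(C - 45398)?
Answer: I*√76586 ≈ 276.74*I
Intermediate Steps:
C = -31188
√(C - 45398) = √(-31188 - 45398) = √(-76586) = I*√76586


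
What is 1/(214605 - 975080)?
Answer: -1/760475 ≈ -1.3150e-6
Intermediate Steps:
1/(214605 - 975080) = 1/(-760475) = -1/760475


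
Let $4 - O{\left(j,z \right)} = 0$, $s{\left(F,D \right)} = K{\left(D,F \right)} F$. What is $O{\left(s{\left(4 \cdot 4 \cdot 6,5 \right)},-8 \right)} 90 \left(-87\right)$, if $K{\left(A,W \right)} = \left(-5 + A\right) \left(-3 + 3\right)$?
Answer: $-31320$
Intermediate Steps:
$K{\left(A,W \right)} = 0$ ($K{\left(A,W \right)} = \left(-5 + A\right) 0 = 0$)
$s{\left(F,D \right)} = 0$ ($s{\left(F,D \right)} = 0 F = 0$)
$O{\left(j,z \right)} = 4$ ($O{\left(j,z \right)} = 4 - 0 = 4 + 0 = 4$)
$O{\left(s{\left(4 \cdot 4 \cdot 6,5 \right)},-8 \right)} 90 \left(-87\right) = 4 \cdot 90 \left(-87\right) = 360 \left(-87\right) = -31320$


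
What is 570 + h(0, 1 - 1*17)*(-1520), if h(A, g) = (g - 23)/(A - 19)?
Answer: -2550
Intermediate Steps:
h(A, g) = (-23 + g)/(-19 + A)
570 + h(0, 1 - 1*17)*(-1520) = 570 + ((-23 + (1 - 1*17))/(-19 + 0))*(-1520) = 570 + ((-23 + (1 - 17))/(-19))*(-1520) = 570 - (-23 - 16)/19*(-1520) = 570 - 1/19*(-39)*(-1520) = 570 + (39/19)*(-1520) = 570 - 3120 = -2550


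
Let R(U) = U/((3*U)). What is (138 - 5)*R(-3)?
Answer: 133/3 ≈ 44.333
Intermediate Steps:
R(U) = ⅓ (R(U) = U*(1/(3*U)) = ⅓)
(138 - 5)*R(-3) = (138 - 5)*(⅓) = 133*(⅓) = 133/3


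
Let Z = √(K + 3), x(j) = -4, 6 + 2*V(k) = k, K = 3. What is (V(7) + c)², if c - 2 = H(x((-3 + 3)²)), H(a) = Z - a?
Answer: 193/4 + 13*√6 ≈ 80.093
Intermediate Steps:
V(k) = -3 + k/2
Z = √6 (Z = √(3 + 3) = √6 ≈ 2.4495)
H(a) = √6 - a
c = 6 + √6 (c = 2 + (√6 - 1*(-4)) = 2 + (√6 + 4) = 2 + (4 + √6) = 6 + √6 ≈ 8.4495)
(V(7) + c)² = ((-3 + (½)*7) + (6 + √6))² = ((-3 + 7/2) + (6 + √6))² = (½ + (6 + √6))² = (13/2 + √6)²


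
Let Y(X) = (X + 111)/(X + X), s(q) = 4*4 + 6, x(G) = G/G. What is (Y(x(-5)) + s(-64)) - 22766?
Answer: -22688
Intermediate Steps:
x(G) = 1
s(q) = 22 (s(q) = 16 + 6 = 22)
Y(X) = (111 + X)/(2*X) (Y(X) = (111 + X)/((2*X)) = (111 + X)*(1/(2*X)) = (111 + X)/(2*X))
(Y(x(-5)) + s(-64)) - 22766 = ((½)*(111 + 1)/1 + 22) - 22766 = ((½)*1*112 + 22) - 22766 = (56 + 22) - 22766 = 78 - 22766 = -22688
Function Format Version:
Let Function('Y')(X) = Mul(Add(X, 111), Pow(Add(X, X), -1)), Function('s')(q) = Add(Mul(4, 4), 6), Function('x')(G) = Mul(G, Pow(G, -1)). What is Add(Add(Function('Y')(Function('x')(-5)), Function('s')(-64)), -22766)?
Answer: -22688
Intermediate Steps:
Function('x')(G) = 1
Function('s')(q) = 22 (Function('s')(q) = Add(16, 6) = 22)
Function('Y')(X) = Mul(Rational(1, 2), Pow(X, -1), Add(111, X)) (Function('Y')(X) = Mul(Add(111, X), Pow(Mul(2, X), -1)) = Mul(Add(111, X), Mul(Rational(1, 2), Pow(X, -1))) = Mul(Rational(1, 2), Pow(X, -1), Add(111, X)))
Add(Add(Function('Y')(Function('x')(-5)), Function('s')(-64)), -22766) = Add(Add(Mul(Rational(1, 2), Pow(1, -1), Add(111, 1)), 22), -22766) = Add(Add(Mul(Rational(1, 2), 1, 112), 22), -22766) = Add(Add(56, 22), -22766) = Add(78, -22766) = -22688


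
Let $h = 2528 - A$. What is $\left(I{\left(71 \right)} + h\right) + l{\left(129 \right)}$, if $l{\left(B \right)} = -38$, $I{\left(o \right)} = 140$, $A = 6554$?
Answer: $-3924$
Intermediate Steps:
$h = -4026$ ($h = 2528 - 6554 = -4026$)
$\left(I{\left(71 \right)} + h\right) + l{\left(129 \right)} = \left(140 - 4026\right) - 38 = -3886 - 38 = -3924$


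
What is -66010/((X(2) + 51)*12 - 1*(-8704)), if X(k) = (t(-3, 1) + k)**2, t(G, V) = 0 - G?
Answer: -33005/4808 ≈ -6.8646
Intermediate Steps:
t(G, V) = -G
X(k) = (3 + k)**2 (X(k) = (-1*(-3) + k)**2 = (3 + k)**2)
-66010/((X(2) + 51)*12 - 1*(-8704)) = -66010/(((3 + 2)**2 + 51)*12 - 1*(-8704)) = -66010/((5**2 + 51)*12 + 8704) = -66010/((25 + 51)*12 + 8704) = -66010/(76*12 + 8704) = -66010/(912 + 8704) = -66010/9616 = -66010*1/9616 = -33005/4808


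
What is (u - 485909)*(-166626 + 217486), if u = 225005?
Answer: -13269577440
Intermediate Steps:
(u - 485909)*(-166626 + 217486) = (225005 - 485909)*(-166626 + 217486) = -260904*50860 = -13269577440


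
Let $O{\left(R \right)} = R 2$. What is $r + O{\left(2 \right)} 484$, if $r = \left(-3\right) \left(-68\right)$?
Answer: $2140$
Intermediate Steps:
$O{\left(R \right)} = 2 R$
$r = 204$
$r + O{\left(2 \right)} 484 = 204 + 2 \cdot 2 \cdot 484 = 204 + 4 \cdot 484 = 204 + 1936 = 2140$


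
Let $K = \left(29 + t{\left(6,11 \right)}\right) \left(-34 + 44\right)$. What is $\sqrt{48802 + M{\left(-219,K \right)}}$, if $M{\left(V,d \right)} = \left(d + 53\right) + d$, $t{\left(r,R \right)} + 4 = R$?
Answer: $5 \sqrt{1983} \approx 222.65$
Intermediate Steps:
$t{\left(r,R \right)} = -4 + R$
$K = 360$ ($K = \left(29 + \left(-4 + 11\right)\right) \left(-34 + 44\right) = \left(29 + 7\right) 10 = 36 \cdot 10 = 360$)
$M{\left(V,d \right)} = 53 + 2 d$ ($M{\left(V,d \right)} = \left(53 + d\right) + d = 53 + 2 d$)
$\sqrt{48802 + M{\left(-219,K \right)}} = \sqrt{48802 + \left(53 + 2 \cdot 360\right)} = \sqrt{48802 + \left(53 + 720\right)} = \sqrt{48802 + 773} = \sqrt{49575} = 5 \sqrt{1983}$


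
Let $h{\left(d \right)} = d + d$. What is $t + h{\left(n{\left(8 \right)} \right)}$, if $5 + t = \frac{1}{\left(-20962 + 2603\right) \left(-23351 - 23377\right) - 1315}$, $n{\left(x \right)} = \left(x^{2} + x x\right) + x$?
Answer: $\frac{229053435880}{857878037} \approx 267.0$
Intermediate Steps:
$n{\left(x \right)} = x + 2 x^{2}$ ($n{\left(x \right)} = \left(x^{2} + x^{2}\right) + x = 2 x^{2} + x = x + 2 x^{2}$)
$h{\left(d \right)} = 2 d$
$t = - \frac{4289390184}{857878037}$ ($t = -5 + \frac{1}{\left(-20962 + 2603\right) \left(-23351 - 23377\right) - 1315} = -5 + \frac{1}{\left(-18359\right) \left(-46728\right) - 1315} = -5 + \frac{1}{857879352 - 1315} = -5 + \frac{1}{857878037} = - \frac{4289390184}{857878037} \approx -5.0$)
$t + h{\left(n{\left(8 \right)} \right)} = - \frac{4289390184}{857878037} + 2 \cdot 8 \left(1 + 2 \cdot 8\right) = - \frac{4289390184}{857878037} + 2 \cdot 8 \left(1 + 16\right) = - \frac{4289390184}{857878037} + 2 \cdot 8 \cdot 17 = - \frac{4289390184}{857878037} + 2 \cdot 136 = - \frac{4289390184}{857878037} + 272 = \frac{229053435880}{857878037}$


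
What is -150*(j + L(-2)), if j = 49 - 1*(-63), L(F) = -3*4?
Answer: -15000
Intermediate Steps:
L(F) = -12
j = 112 (j = 49 + 63 = 112)
-150*(j + L(-2)) = -150*(112 - 12) = -150*100 = -15000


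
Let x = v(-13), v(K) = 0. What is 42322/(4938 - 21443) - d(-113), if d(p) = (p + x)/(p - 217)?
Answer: -633253/217866 ≈ -2.9066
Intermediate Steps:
x = 0
d(p) = p/(-217 + p) (d(p) = (p + 0)/(p - 217) = p/(-217 + p))
42322/(4938 - 21443) - d(-113) = 42322/(4938 - 21443) - (-113)/(-217 - 113) = 42322/(-16505) - (-113)/(-330) = 42322*(-1/16505) - (-113)*(-1)/330 = -42322/16505 - 1*113/330 = -42322/16505 - 113/330 = -633253/217866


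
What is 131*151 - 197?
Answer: 19584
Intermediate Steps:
131*151 - 197 = 19781 - 197 = 19584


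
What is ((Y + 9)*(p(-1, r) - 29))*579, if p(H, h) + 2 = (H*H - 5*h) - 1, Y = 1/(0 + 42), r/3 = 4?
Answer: -950911/2 ≈ -4.7546e+5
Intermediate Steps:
r = 12 (r = 3*4 = 12)
Y = 1/42 ≈ 0.023810
p(H, h) = -3 + H**2 - 5*h (p(H, h) = -2 + ((H*H - 5*h) - 1) = -2 + ((H**2 - 5*h) - 1) = -2 + (-1 + H**2 - 5*h) = -3 + H**2 - 5*h)
((Y + 9)*(p(-1, r) - 29))*579 = ((1/42 + 9)*((-3 + (-1)**2 - 5*12) - 29))*579 = (379*((-3 + 1 - 60) - 29)/42)*579 = (379*(-62 - 29)/42)*579 = ((379/42)*(-91))*579 = -4927/6*579 = -950911/2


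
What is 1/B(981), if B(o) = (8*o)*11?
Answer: 1/86328 ≈ 1.1584e-5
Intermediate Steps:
B(o) = 88*o
1/B(981) = 1/(88*981) = 1/86328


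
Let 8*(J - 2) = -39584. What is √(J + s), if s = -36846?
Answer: 8*I*√653 ≈ 204.43*I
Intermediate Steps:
J = -4946 (J = 2 + (⅛)*(-39584) = 2 - 4948 = -4946)
√(J + s) = √(-4946 - 36846) = √(-41792) = 8*I*√653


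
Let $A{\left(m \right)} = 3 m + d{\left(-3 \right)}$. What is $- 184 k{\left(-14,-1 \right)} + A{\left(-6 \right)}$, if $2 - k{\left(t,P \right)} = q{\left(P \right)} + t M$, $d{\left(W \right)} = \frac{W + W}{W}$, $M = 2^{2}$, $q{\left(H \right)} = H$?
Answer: $-10872$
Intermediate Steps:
$M = 4$
$d{\left(W \right)} = 2$ ($d{\left(W \right)} = \frac{2 W}{W} = 2$)
$k{\left(t,P \right)} = 2 - P - 4 t$ ($k{\left(t,P \right)} = 2 - \left(P + t 4\right) = 2 - \left(P + 4 t\right) = 2 - P - 4 t$)
$A{\left(m \right)} = 2 + 3 m$ ($A{\left(m \right)} = 3 m + 2 = 2 + 3 m$)
$- 184 k{\left(-14,-1 \right)} + A{\left(-6 \right)} = - 184 \left(2 - -1 - -56\right) + \left(2 + 3 \left(-6\right)\right) = - 184 \left(2 + 1 + 56\right) + \left(2 - 18\right) = \left(-184\right) 59 - 16 = -10856 - 16 = -10872$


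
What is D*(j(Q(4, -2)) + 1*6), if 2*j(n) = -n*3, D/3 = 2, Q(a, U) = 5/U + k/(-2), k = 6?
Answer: 171/2 ≈ 85.500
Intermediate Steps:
Q(a, U) = -3 + 5/U (Q(a, U) = 5/U + 6/(-2) = 5/U + 6*(-1/2) = 5/U - 3 = -3 + 5/U)
D = 6 (D = 3*2 = 6)
j(n) = -3*n/2 (j(n) = (-n*3)/2 = (-3*n)/2 = -3*n/2)
D*(j(Q(4, -2)) + 1*6) = 6*(-3*(-3 + 5/(-2))/2 + 1*6) = 6*(-3*(-3 + 5*(-1/2))/2 + 6) = 6*(-3*(-3 - 5/2)/2 + 6) = 6*(-3/2*(-11/2) + 6) = 6*(33/4 + 6) = 6*(57/4) = 171/2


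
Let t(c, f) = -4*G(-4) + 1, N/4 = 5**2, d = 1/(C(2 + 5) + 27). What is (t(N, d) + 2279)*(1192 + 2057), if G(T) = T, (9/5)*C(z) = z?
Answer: 7459704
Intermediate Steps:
C(z) = 5*z/9
d = 9/278 (d = 1/(5*(2 + 5)/9 + 27) = 1/((5/9)*7 + 27) = 1/(35/9 + 27) = 1/(278/9) = 9/278 ≈ 0.032374)
N = 100 (N = 4*5**2 = 4*25 = 100)
t(c, f) = 17 (t(c, f) = -4*(-4) + 1 = 16 + 1 = 17)
(t(N, d) + 2279)*(1192 + 2057) = (17 + 2279)*(1192 + 2057) = 2296*3249 = 7459704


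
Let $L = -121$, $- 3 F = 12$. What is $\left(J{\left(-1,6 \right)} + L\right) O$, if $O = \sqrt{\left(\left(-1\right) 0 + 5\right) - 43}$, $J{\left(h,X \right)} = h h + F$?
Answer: $- 124 i \sqrt{38} \approx - 764.39 i$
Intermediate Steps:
$F = -4$ ($F = \left(- \frac{1}{3}\right) 12 = -4$)
$J{\left(h,X \right)} = -4 + h^{2}$ ($J{\left(h,X \right)} = h h - 4 = h^{2} - 4 = -4 + h^{2}$)
$O = i \sqrt{38}$ ($O = \sqrt{\left(0 + 5\right) - 43} = \sqrt{5 - 43} = \sqrt{-38} = i \sqrt{38} \approx 6.1644 i$)
$\left(J{\left(-1,6 \right)} + L\right) O = \left(\left(-4 + \left(-1\right)^{2}\right) - 121\right) i \sqrt{38} = \left(\left(-4 + 1\right) - 121\right) i \sqrt{38} = \left(-3 - 121\right) i \sqrt{38} = - 124 i \sqrt{38}$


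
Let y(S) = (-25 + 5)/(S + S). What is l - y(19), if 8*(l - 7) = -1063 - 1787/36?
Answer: -719861/5472 ≈ -131.55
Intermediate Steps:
y(S) = -10/S (y(S) = -20*1/(2*S) = -10/S)
l = -38039/288 (l = 7 + (-1063 - 1787/36)/8 = 7 + (⅛)*(-40055/36) = 7 - 40055/288 = -38039/288 ≈ -132.08)
l - y(19) = -38039/288 - (-10)/19 = -38039/288 - 1*(-10/19) = -38039/288 + 10/19 = -719861/5472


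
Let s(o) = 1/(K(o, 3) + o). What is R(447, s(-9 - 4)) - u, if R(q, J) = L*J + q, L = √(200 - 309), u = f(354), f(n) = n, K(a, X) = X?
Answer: 93 - I*√109/10 ≈ 93.0 - 1.044*I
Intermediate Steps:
s(o) = 1/(3 + o)
u = 354
L = I*√109 (L = √(-109) = I*√109 ≈ 10.44*I)
R(q, J) = q + I*J*√109 (R(q, J) = (I*√109)*J + q = I*J*√109 + q = q + I*J*√109)
R(447, s(-9 - 4)) - u = (447 + I*√109/(3 + (-9 - 4))) - 1*354 = (447 + I*√109/(3 - 13)) - 354 = (447 + I*√109/(-10)) - 354 = (447 + I*(-⅒)*√109) - 354 = (447 - I*√109/10) - 354 = 93 - I*√109/10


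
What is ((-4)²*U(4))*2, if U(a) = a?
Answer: 128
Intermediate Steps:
((-4)²*U(4))*2 = ((-4)²*4)*2 = (16*4)*2 = 64*2 = 128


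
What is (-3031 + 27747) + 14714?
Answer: 39430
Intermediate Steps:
(-3031 + 27747) + 14714 = 24716 + 14714 = 39430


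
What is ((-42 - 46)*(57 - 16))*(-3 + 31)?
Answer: -101024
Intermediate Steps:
((-42 - 46)*(57 - 16))*(-3 + 31) = -88*41*28 = -3608*28 = -101024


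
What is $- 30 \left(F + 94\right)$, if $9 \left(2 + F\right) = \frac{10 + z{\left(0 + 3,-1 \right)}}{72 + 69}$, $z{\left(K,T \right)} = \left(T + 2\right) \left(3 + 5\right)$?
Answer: $- \frac{129740}{47} \approx -2760.4$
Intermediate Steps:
$z{\left(K,T \right)} = 16 + 8 T$ ($z{\left(K,T \right)} = \left(2 + T\right) 8 = 16 + 8 T$)
$F = - \frac{280}{141}$ ($F = -2 + \frac{\left(10 + \left(16 + 8 \left(-1\right)\right)\right) \frac{1}{72 + 69}}{9} = -2 + \frac{\left(10 + \left(16 - 8\right)\right) \frac{1}{141}}{9} = -2 + \frac{\left(10 + 8\right) \frac{1}{141}}{9} = -2 + \frac{18 \cdot \frac{1}{141}}{9} = -2 + \frac{1}{9} \cdot \frac{6}{47} = -2 + \frac{2}{141} = - \frac{280}{141} \approx -1.9858$)
$- 30 \left(F + 94\right) = - 30 \left(- \frac{280}{141} + 94\right) = \left(-30\right) \frac{12974}{141} = - \frac{129740}{47}$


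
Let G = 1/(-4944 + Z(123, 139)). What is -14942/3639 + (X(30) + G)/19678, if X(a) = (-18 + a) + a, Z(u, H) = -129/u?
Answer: -59582444676185/14518356240774 ≈ -4.1039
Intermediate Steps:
X(a) = -18 + 2*a
G = -41/202747 (G = 1/(-4944 - 129/123) = 1/(-4944 - 129*1/123) = 1/(-4944 - 43/41) = 1/(-202747/41) = -41/202747 ≈ -0.00020222)
-14942/3639 + (X(30) + G)/19678 = -14942/3639 + ((-18 + 2*30) - 41/202747)/19678 = -14942*1/3639 + ((-18 + 60) - 41/202747)*(1/19678) = -14942/3639 + (42 - 41/202747)*(1/19678) = -14942/3639 + (8515333/202747)*(1/19678) = -14942/3639 + 8515333/3989655466 = -59582444676185/14518356240774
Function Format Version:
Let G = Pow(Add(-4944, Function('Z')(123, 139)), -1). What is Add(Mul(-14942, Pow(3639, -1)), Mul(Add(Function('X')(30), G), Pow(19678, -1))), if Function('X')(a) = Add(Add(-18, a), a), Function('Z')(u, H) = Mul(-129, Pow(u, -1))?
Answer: Rational(-59582444676185, 14518356240774) ≈ -4.1039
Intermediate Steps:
Function('X')(a) = Add(-18, Mul(2, a))
G = Rational(-41, 202747) (G = Pow(Add(-4944, Mul(-129, Pow(123, -1))), -1) = Pow(Add(-4944, Mul(-129, Rational(1, 123))), -1) = Pow(Add(-4944, Rational(-43, 41)), -1) = Pow(Rational(-202747, 41), -1) = Rational(-41, 202747) ≈ -0.00020222)
Add(Mul(-14942, Pow(3639, -1)), Mul(Add(Function('X')(30), G), Pow(19678, -1))) = Add(Mul(-14942, Pow(3639, -1)), Mul(Add(Add(-18, Mul(2, 30)), Rational(-41, 202747)), Pow(19678, -1))) = Add(Mul(-14942, Rational(1, 3639)), Mul(Add(Add(-18, 60), Rational(-41, 202747)), Rational(1, 19678))) = Add(Rational(-14942, 3639), Mul(Add(42, Rational(-41, 202747)), Rational(1, 19678))) = Add(Rational(-14942, 3639), Mul(Rational(8515333, 202747), Rational(1, 19678))) = Add(Rational(-14942, 3639), Rational(8515333, 3989655466)) = Rational(-59582444676185, 14518356240774)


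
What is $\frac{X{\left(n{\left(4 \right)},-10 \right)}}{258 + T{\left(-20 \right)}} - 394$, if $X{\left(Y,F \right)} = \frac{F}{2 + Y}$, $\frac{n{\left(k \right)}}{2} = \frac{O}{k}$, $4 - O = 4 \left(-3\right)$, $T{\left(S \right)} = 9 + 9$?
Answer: $- \frac{108745}{276} \approx -394.0$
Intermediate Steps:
$T{\left(S \right)} = 18$
$O = 16$ ($O = 4 - 4 \left(-3\right) = 4 - -12 = 4 + 12 = 16$)
$n{\left(k \right)} = \frac{32}{k}$ ($n{\left(k \right)} = 2 \frac{16}{k} = \frac{32}{k}$)
$\frac{X{\left(n{\left(4 \right)},-10 \right)}}{258 + T{\left(-20 \right)}} - 394 = \frac{\left(-10\right) \frac{1}{2 + \frac{32}{4}}}{258 + 18} - 394 = \frac{\left(-10\right) \frac{1}{2 + 32 \cdot \frac{1}{4}}}{276} - 394 = - \frac{10}{2 + 8} \cdot \frac{1}{276} - 394 = - \frac{10}{10} \cdot \frac{1}{276} - 394 = \left(-10\right) \frac{1}{10} \cdot \frac{1}{276} - 394 = \left(-1\right) \frac{1}{276} - 394 = - \frac{1}{276} - 394 = - \frac{108745}{276}$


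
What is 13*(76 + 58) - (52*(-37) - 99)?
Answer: 3765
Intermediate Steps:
13*(76 + 58) - (52*(-37) - 99) = 13*134 - (-1924 - 99) = 1742 - 1*(-2023) = 1742 + 2023 = 3765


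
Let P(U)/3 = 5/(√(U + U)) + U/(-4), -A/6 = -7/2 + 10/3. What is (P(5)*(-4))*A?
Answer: 15 - 6*√10 ≈ -3.9737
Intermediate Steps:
A = 1 (A = -6*(-7/2 + 10/3) = -6*(-⅙) = 1)
P(U) = -3*U/4 + 15*√2/(2*√U) (P(U) = 3*(5/(√(U + U)) + U/(-4)) = 3*(5/(√(2*U)) + U*(-¼)) = 3*(5/((√2*√U)) - U/4) = 3*(5*(√2/(2*√U)) - U/4) = 3*(5*√2/(2*√U) - U/4) = 3*(-U/4 + 5*√2/(2*√U)) = -3*U/4 + 15*√2/(2*√U))
(P(5)*(-4))*A = ((-¾*5 + 15*√2/(2*√5))*(-4))*1 = ((-15/4 + 15*√2*(√5/5)/2)*(-4))*1 = ((-15/4 + 3*√10/2)*(-4))*1 = (15 - 6*√10)*1 = 15 - 6*√10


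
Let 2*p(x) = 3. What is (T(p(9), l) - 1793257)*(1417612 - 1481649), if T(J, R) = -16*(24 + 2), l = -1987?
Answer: 114861437901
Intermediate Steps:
p(x) = 3/2 (p(x) = (½)*3 = 3/2)
T(J, R) = -416 (T(J, R) = -16*26 = -416)
(T(p(9), l) - 1793257)*(1417612 - 1481649) = (-416 - 1793257)*(1417612 - 1481649) = -1793673*(-64037) = 114861437901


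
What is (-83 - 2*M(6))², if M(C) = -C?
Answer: 5041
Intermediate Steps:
(-83 - 2*M(6))² = (-83 - (-2)*6)² = (-83 - 2*(-6))² = (-83 + 12)² = (-71)² = 5041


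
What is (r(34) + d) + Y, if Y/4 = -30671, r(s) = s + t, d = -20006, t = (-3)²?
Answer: -142647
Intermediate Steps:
t = 9
r(s) = 9 + s (r(s) = s + 9 = 9 + s)
Y = -122684 (Y = 4*(-30671) = -122684)
(r(34) + d) + Y = ((9 + 34) - 20006) - 122684 = (43 - 20006) - 122684 = -19963 - 122684 = -142647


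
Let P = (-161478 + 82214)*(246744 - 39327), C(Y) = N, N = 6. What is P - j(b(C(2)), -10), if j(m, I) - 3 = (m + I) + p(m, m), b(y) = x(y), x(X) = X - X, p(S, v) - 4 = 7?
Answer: -16440701092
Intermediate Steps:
C(Y) = 6
p(S, v) = 11 (p(S, v) = 4 + 7 = 11)
x(X) = 0
b(y) = 0
P = -16440701088 (P = -79264*207417 = -16440701088)
j(m, I) = 14 + I + m (j(m, I) = 3 + ((m + I) + 11) = 3 + ((I + m) + 11) = 3 + (11 + I + m) = 14 + I + m)
P - j(b(C(2)), -10) = -16440701088 - (14 - 10 + 0) = -16440701088 - 1*4 = -16440701088 - 4 = -16440701092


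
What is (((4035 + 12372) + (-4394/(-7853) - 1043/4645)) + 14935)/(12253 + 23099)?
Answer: 127031127969/143282382680 ≈ 0.88658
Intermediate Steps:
(((4035 + 12372) + (-4394/(-7853) - 1043/4645)) + 14935)/(12253 + 23099) = ((16407 + (-4394*(-1/7853) - 1043*1/4645)) + 14935)/35352 = ((16407 + (4394/7853 - 1043/4645)) + 14935)*(1/35352) = ((16407 + 12219451/36477185) + 14935)*(1/35352) = (598493393746/36477185 + 14935)*(1/35352) = (1143280151721/36477185)*(1/35352) = 127031127969/143282382680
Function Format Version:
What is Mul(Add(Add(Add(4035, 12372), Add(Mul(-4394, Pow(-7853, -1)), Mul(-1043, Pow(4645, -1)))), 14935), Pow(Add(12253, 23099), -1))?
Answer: Rational(127031127969, 143282382680) ≈ 0.88658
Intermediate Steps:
Mul(Add(Add(Add(4035, 12372), Add(Mul(-4394, Pow(-7853, -1)), Mul(-1043, Pow(4645, -1)))), 14935), Pow(Add(12253, 23099), -1)) = Mul(Add(Add(16407, Add(Mul(-4394, Rational(-1, 7853)), Mul(-1043, Rational(1, 4645)))), 14935), Pow(35352, -1)) = Mul(Add(Add(16407, Add(Rational(4394, 7853), Rational(-1043, 4645))), 14935), Rational(1, 35352)) = Mul(Add(Add(16407, Rational(12219451, 36477185)), 14935), Rational(1, 35352)) = Mul(Add(Rational(598493393746, 36477185), 14935), Rational(1, 35352)) = Mul(Rational(1143280151721, 36477185), Rational(1, 35352)) = Rational(127031127969, 143282382680)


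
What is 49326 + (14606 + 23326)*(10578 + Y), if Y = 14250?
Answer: 941825022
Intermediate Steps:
49326 + (14606 + 23326)*(10578 + Y) = 49326 + (14606 + 23326)*(10578 + 14250) = 49326 + 37932*24828 = 49326 + 941775696 = 941825022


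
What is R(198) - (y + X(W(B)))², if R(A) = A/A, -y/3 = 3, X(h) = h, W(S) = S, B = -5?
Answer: -195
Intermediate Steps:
y = -9 (y = -3*3 = -9)
R(A) = 1
R(198) - (y + X(W(B)))² = 1 - (-9 - 5)² = 1 - 1*(-14)² = 1 - 1*196 = 1 - 196 = -195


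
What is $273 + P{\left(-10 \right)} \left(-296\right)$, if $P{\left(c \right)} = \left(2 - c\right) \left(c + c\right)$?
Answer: $71313$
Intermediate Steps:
$P{\left(c \right)} = 2 c \left(2 - c\right)$ ($P{\left(c \right)} = \left(2 - c\right) 2 c = 2 c \left(2 - c\right)$)
$273 + P{\left(-10 \right)} \left(-296\right) = 273 + 2 \left(-10\right) \left(2 - -10\right) \left(-296\right) = 273 + 2 \left(-10\right) \left(2 + 10\right) \left(-296\right) = 273 + 2 \left(-10\right) 12 \left(-296\right) = 273 - -71040 = 273 + 71040 = 71313$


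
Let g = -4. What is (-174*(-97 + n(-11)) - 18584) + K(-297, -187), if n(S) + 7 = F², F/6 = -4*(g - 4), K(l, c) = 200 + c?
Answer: -6414811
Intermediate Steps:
F = 192 (F = 6*(-4*(-4 - 4)) = 6*(-4*(-8)) = 6*32 = 192)
n(S) = 36857 (n(S) = -7 + 192² = -7 + 36864 = 36857)
(-174*(-97 + n(-11)) - 18584) + K(-297, -187) = (-174*(-97 + 36857) - 18584) + (200 - 187) = (-174*36760 - 18584) + 13 = (-6396240 - 18584) + 13 = -6414824 + 13 = -6414811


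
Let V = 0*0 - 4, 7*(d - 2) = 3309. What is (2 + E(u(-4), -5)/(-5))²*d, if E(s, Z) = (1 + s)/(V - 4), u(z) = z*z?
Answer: 31266107/11200 ≈ 2791.6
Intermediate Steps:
d = 3323/7 (d = 2 + (⅐)*3309 = 2 + 3309/7 = 3323/7 ≈ 474.71)
V = -4 (V = 0 - 4 = -4)
u(z) = z²
E(s, Z) = -⅛ - s/8 (E(s, Z) = (1 + s)/(-4 - 4) = (1 + s)/(-8) = (1 + s)*(-⅛) = -⅛ - s/8)
(2 + E(u(-4), -5)/(-5))²*d = (2 + (-⅛ - ⅛*(-4)²)/(-5))²*(3323/7) = (2 + (-⅛ - ⅛*16)*(-⅕))²*(3323/7) = (2 + (-⅛ - 2)*(-⅕))²*(3323/7) = (2 - 17/8*(-⅕))²*(3323/7) = (2 + 17/40)²*(3323/7) = (97/40)²*(3323/7) = (9409/1600)*(3323/7) = 31266107/11200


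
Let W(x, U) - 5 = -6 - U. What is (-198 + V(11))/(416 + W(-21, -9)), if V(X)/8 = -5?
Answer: -119/212 ≈ -0.56132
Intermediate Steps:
W(x, U) = -1 - U (W(x, U) = 5 + (-6 - U) = -1 - U)
V(X) = -40 (V(X) = 8*(-5) = -40)
(-198 + V(11))/(416 + W(-21, -9)) = (-198 - 40)/(416 + (-1 - 1*(-9))) = -238/(416 + (-1 + 9)) = -238/(416 + 8) = -238/424 = -238*1/424 = -119/212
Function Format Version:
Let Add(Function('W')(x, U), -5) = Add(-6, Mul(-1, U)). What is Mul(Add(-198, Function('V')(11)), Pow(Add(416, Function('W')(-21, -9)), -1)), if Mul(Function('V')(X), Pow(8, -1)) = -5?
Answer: Rational(-119, 212) ≈ -0.56132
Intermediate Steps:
Function('W')(x, U) = Add(-1, Mul(-1, U)) (Function('W')(x, U) = Add(5, Add(-6, Mul(-1, U))) = Add(-1, Mul(-1, U)))
Function('V')(X) = -40 (Function('V')(X) = Mul(8, -5) = -40)
Mul(Add(-198, Function('V')(11)), Pow(Add(416, Function('W')(-21, -9)), -1)) = Mul(Add(-198, -40), Pow(Add(416, Add(-1, Mul(-1, -9))), -1)) = Mul(-238, Pow(Add(416, Add(-1, 9)), -1)) = Mul(-238, Pow(Add(416, 8), -1)) = Mul(-238, Pow(424, -1)) = Mul(-238, Rational(1, 424)) = Rational(-119, 212)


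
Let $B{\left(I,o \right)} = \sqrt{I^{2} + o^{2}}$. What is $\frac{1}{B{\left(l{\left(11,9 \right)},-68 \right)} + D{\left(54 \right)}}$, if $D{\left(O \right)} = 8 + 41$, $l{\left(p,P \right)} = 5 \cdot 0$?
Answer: $\frac{1}{117} \approx 0.008547$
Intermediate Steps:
$l{\left(p,P \right)} = 0$
$D{\left(O \right)} = 49$
$\frac{1}{B{\left(l{\left(11,9 \right)},-68 \right)} + D{\left(54 \right)}} = \frac{1}{\sqrt{0^{2} + \left(-68\right)^{2}} + 49} = \frac{1}{\sqrt{0 + 4624} + 49} = \frac{1}{\sqrt{4624} + 49} = \frac{1}{68 + 49} = \frac{1}{117}$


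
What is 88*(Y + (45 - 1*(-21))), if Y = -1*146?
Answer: -7040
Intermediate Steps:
Y = -146
88*(Y + (45 - 1*(-21))) = 88*(-146 + (45 - 1*(-21))) = 88*(-146 + (45 + 21)) = 88*(-146 + 66) = 88*(-80) = -7040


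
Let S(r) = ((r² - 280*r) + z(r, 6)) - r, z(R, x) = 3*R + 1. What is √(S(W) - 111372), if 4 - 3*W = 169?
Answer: 8*I*√1454 ≈ 305.05*I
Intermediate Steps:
W = -55 (W = 4/3 - ⅓*169 = 4/3 - 169/3 = -55)
z(R, x) = 1 + 3*R
S(r) = 1 + r² - 278*r (S(r) = ((r² - 280*r) + (1 + 3*r)) - r = (1 + r² - 277*r) - r = 1 + r² - 278*r)
√(S(W) - 111372) = √((1 + (-55)² - 278*(-55)) - 111372) = √((1 + 3025 + 15290) - 111372) = √(18316 - 111372) = √(-93056) = 8*I*√1454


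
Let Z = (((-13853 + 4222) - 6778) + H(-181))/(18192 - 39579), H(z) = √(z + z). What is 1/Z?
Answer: 116979761/89751881 + 7129*I*√362/89751881 ≈ 1.3034 + 0.0015113*I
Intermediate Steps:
H(z) = √2*√z (H(z) = √(2*z) = √2*√z)
Z = 16409/21387 - I*√362/21387 (Z = (((-13853 + 4222) - 6778) + √2*√(-181))/(18192 - 39579) = ((-9631 - 6778) + √2*(I*√181))/(-21387) = (-16409 + I*√362)*(-1/21387) = 16409/21387 - I*√362/21387 ≈ 0.76724 - 0.00088962*I)
1/Z = 1/(16409/21387 - I*√362/21387)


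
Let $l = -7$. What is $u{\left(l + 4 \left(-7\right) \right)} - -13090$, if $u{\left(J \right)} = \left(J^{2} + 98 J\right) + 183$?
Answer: $11068$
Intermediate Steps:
$u{\left(J \right)} = 183 + J^{2} + 98 J$
$u{\left(l + 4 \left(-7\right) \right)} - -13090 = \left(183 + \left(-7 + 4 \left(-7\right)\right)^{2} + 98 \left(-7 + 4 \left(-7\right)\right)\right) - -13090 = \left(183 + \left(-7 - 28\right)^{2} + 98 \left(-7 - 28\right)\right) + \left(-866 + 13956\right) = \left(183 + \left(-35\right)^{2} + 98 \left(-35\right)\right) + 13090 = \left(183 + 1225 - 3430\right) + 13090 = -2022 + 13090 = 11068$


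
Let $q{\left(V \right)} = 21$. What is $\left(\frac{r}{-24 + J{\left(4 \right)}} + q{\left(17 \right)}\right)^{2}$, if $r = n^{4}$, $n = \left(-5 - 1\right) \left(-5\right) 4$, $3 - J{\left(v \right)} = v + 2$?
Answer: $58982077440441$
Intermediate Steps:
$J{\left(v \right)} = 1 - v$ ($J{\left(v \right)} = 3 - \left(v + 2\right) = 3 - \left(2 + v\right) = 1 - v$)
$n = 120$ ($n = \left(-5 - 1\right) \left(-5\right) 4 = \left(-6\right) \left(-5\right) 4 = 30 \cdot 4 = 120$)
$r = 207360000$ ($r = 120^{4} = 207360000$)
$\left(\frac{r}{-24 + J{\left(4 \right)}} + q{\left(17 \right)}\right)^{2} = \left(\frac{1}{-24 + \left(1 - 4\right)} 207360000 + 21\right)^{2} = \left(\frac{1}{-24 - 3} \cdot 207360000 + 21\right)^{2} = \left(\frac{1}{-27} \cdot 207360000 + 21\right)^{2} = \left(\left(- \frac{1}{27}\right) 207360000 + 21\right)^{2} = \left(-7680000 + 21\right)^{2} = \left(-7679979\right)^{2} = 58982077440441$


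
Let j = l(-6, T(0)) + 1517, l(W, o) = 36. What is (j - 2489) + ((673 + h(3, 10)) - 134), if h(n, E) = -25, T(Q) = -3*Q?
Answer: -422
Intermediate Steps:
j = 1553 (j = 36 + 1517 = 1553)
(j - 2489) + ((673 + h(3, 10)) - 134) = (1553 - 2489) + ((673 - 25) - 134) = -936 + (648 - 134) = -936 + 514 = -422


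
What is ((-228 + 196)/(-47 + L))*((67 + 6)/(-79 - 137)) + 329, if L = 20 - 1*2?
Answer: 257315/783 ≈ 328.63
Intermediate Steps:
L = 18 (L = 20 - 2 = 18)
((-228 + 196)/(-47 + L))*((67 + 6)/(-79 - 137)) + 329 = ((-228 + 196)/(-47 + 18))*((67 + 6)/(-79 - 137)) + 329 = (-32/(-29))*(73/(-216)) + 329 = (-32*(-1/29))*(73*(-1/216)) + 329 = (32/29)*(-73/216) + 329 = -292/783 + 329 = 257315/783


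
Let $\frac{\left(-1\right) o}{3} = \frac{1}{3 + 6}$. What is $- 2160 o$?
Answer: $720$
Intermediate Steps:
$o = - \frac{1}{3}$ ($o = - \frac{3}{3 + 6} = - \frac{3}{9} = \left(-3\right) \frac{1}{9} = - \frac{1}{3} \approx -0.33333$)
$- 2160 o = \left(-2160\right) \left(- \frac{1}{3}\right) = 720$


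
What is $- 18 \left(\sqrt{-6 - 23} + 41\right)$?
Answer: $-738 - 18 i \sqrt{29} \approx -738.0 - 96.933 i$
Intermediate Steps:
$- 18 \left(\sqrt{-6 - 23} + 41\right) = - 18 \left(\sqrt{-29} + 41\right) = - 18 \left(i \sqrt{29} + 41\right) = - 18 \left(41 + i \sqrt{29}\right) = -738 - 18 i \sqrt{29}$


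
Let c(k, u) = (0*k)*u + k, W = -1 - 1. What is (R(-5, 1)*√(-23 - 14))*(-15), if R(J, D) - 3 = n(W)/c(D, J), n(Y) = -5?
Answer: 30*I*√37 ≈ 182.48*I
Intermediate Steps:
W = -2
c(k, u) = k (c(k, u) = 0*u + k = 0 + k = k)
R(J, D) = 3 - 5/D
(R(-5, 1)*√(-23 - 14))*(-15) = ((3 - 5/1)*√(-23 - 14))*(-15) = ((3 - 5*1)*√(-37))*(-15) = ((3 - 5)*(I*√37))*(-15) = -2*I*√37*(-15) = 30*I*√37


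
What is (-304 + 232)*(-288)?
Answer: 20736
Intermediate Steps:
(-304 + 232)*(-288) = -72*(-288) = 20736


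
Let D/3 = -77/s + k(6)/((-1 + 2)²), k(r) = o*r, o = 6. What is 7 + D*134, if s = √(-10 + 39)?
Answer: 14479 - 30954*√29/29 ≈ 8731.0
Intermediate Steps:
s = √29 ≈ 5.3852
k(r) = 6*r
D = 108 - 231*√29/29 (D = 3*(-77*√29/29 + (6*6)/((-1 + 2)²)) = 3*(-77*√29/29 + 36/(1²)) = 3*(-77*√29/29 + 36/1) = 3*(-77*√29/29 + 36*1) = 3*(-77*√29/29 + 36) = 3*(36 - 77*√29/29) = 108 - 231*√29/29 ≈ 65.104)
7 + D*134 = 7 + (108 - 231*√29/29)*134 = 7 + (14472 - 30954*√29/29) = 14479 - 30954*√29/29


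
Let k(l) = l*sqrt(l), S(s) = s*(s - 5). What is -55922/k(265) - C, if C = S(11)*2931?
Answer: -193446 - 55922*sqrt(265)/70225 ≈ -1.9346e+5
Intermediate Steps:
S(s) = s*(-5 + s)
k(l) = l**(3/2)
C = 193446 (C = (11*(-5 + 11))*2931 = (11*6)*2931 = 66*2931 = 193446)
-55922/k(265) - C = -55922*sqrt(265)/70225 - 1*193446 = -55922*sqrt(265)/70225 - 193446 = -193446 - 55922*sqrt(265)/70225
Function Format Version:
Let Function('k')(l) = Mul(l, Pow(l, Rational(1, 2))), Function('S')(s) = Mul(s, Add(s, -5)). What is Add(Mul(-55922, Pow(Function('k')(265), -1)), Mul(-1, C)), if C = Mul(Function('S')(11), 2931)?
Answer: Add(-193446, Mul(Rational(-55922, 70225), Pow(265, Rational(1, 2)))) ≈ -1.9346e+5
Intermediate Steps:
Function('S')(s) = Mul(s, Add(-5, s))
Function('k')(l) = Pow(l, Rational(3, 2))
C = 193446 (C = Mul(Mul(11, Add(-5, 11)), 2931) = Mul(Mul(11, 6), 2931) = Mul(66, 2931) = 193446)
Add(Mul(-55922, Pow(Function('k')(265), -1)), Mul(-1, C)) = Add(Mul(-55922, Pow(Pow(265, Rational(3, 2)), -1)), Mul(-1, 193446)) = Add(Mul(-55922, Pow(Mul(265, Pow(265, Rational(1, 2))), -1)), -193446) = Add(Mul(-55922, Mul(Rational(1, 70225), Pow(265, Rational(1, 2)))), -193446) = Add(Mul(Rational(-55922, 70225), Pow(265, Rational(1, 2))), -193446) = Add(-193446, Mul(Rational(-55922, 70225), Pow(265, Rational(1, 2))))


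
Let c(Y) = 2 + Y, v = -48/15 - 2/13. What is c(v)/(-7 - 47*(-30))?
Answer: -88/91195 ≈ -0.00096496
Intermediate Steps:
v = -218/65 (v = -48*1/15 - 2*1/13 = -16/5 - 2/13 = -218/65 ≈ -3.3538)
c(v)/(-7 - 47*(-30)) = (2 - 218/65)/(-7 - 47*(-30)) = -88/(65*(-7 + 1410)) = -88/65/1403 = -88/65*1/1403 = -88/91195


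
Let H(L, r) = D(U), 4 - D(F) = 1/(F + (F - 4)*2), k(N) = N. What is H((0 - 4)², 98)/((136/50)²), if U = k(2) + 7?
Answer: 46875/87856 ≈ 0.53354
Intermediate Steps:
U = 9 (U = 2 + 7 = 9)
D(F) = 4 - 1/(-8 + 3*F) (D(F) = 4 - 1/(F + (F - 4)*2) = 4 - 1/(F + (-4 + F)*2) = 4 - 1/(F + (-8 + 2*F)) = 4 - 1/(-8 + 3*F))
H(L, r) = 75/19 (H(L, r) = 3*(-11 + 4*9)/(-8 + 3*9) = 3*(-11 + 36)/(-8 + 27) = 3*25/19 = 3*(1/19)*25 = 75/19)
H((0 - 4)², 98)/((136/50)²) = 75/(19*((136/50)²)) = 75/(19*((136*(1/50))²)) = 75/(19*((68/25)²)) = 75/(19*(4624/625)) = (75/19)*(625/4624) = 46875/87856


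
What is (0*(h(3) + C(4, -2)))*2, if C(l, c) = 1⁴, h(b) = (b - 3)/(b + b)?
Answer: 0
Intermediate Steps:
h(b) = (-3 + b)/(2*b) (h(b) = (-3 + b)/((2*b)) = (-3 + b)*(1/(2*b)) = (-3 + b)/(2*b))
C(l, c) = 1
(0*(h(3) + C(4, -2)))*2 = (0*((½)*(-3 + 3)/3 + 1))*2 = (0*((½)*(⅓)*0 + 1))*2 = (0*(0 + 1))*2 = (0*1)*2 = 0*2 = 0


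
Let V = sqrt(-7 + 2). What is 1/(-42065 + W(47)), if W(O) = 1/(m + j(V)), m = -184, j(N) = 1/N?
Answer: (-sqrt(5) + 920*I)/(5*(-7739961*I + 8413*sqrt(5))) ≈ -2.3773e-5 - 7.4801e-15*I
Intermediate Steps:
V = I*sqrt(5) (V = sqrt(-5) = I*sqrt(5) ≈ 2.2361*I)
j(N) = 1/N
W(O) = 1/(-184 - I*sqrt(5)/5) (W(O) = 1/(-184 + 1/(I*sqrt(5))) = 1/(-184 - I*sqrt(5)/5))
1/(-42065 + W(47)) = 1/(-42065 + (-920/169281 + I*sqrt(5)/169281)) = 1/(-7120806185/169281 + I*sqrt(5)/169281)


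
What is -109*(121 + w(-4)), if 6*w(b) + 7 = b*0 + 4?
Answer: -26269/2 ≈ -13135.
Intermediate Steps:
w(b) = -½ (w(b) = -7/6 + (b*0 + 4)/6 = -7/6 + (0 + 4)/6 = -7/6 + (⅙)*4 = -7/6 + ⅔ = -½)
-109*(121 + w(-4)) = -109*(121 - ½) = -109*241/2 = -26269/2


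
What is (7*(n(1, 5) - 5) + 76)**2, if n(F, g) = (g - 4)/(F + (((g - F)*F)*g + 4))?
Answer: 1065024/625 ≈ 1704.0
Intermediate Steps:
n(F, g) = (-4 + g)/(4 + F + F*g*(g - F)) (n(F, g) = (-4 + g)/(F + ((F*(g - F))*g + 4)) = (-4 + g)/(F + (F*g*(g - F) + 4)) = (-4 + g)/(F + (4 + F*g*(g - F))) = (-4 + g)/(4 + F + F*g*(g - F)))
(7*(n(1, 5) - 5) + 76)**2 = (7*((-4 + 5)/(4 + 1 + 1*5**2 - 1*5*1**2) - 5) + 76)**2 = (7*(1/(4 + 1 + 1*25 - 1*5*1) - 5) + 76)**2 = (7*(1/(4 + 1 + 25 - 5) - 5) + 76)**2 = (7*(1/25 - 5) + 76)**2 = (7*(-124/25) + 76)**2 = (-868/25 + 76)**2 = (1032/25)**2 = 1065024/625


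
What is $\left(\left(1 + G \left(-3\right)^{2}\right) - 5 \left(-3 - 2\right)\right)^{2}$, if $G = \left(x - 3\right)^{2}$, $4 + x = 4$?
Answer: $11449$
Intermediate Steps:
$x = 0$ ($x = -4 + 4 = 0$)
$G = 9$ ($G = \left(0 - 3\right)^{2} = \left(-3\right)^{2} = 9$)
$\left(\left(1 + G \left(-3\right)^{2}\right) - 5 \left(-3 - 2\right)\right)^{2} = \left(\left(1 + 9 \left(-3\right)^{2}\right) - 5 \left(-3 - 2\right)\right)^{2} = \left(\left(1 + 9 \cdot 9\right) - -25\right)^{2} = \left(\left(1 + 81\right) + 25\right)^{2} = \left(82 + 25\right)^{2} = 107^{2} = 11449$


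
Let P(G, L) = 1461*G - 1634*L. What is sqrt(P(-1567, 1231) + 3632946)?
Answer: 31*I*sqrt(695) ≈ 817.25*I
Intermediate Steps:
P(G, L) = -1634*L + 1461*G
sqrt(P(-1567, 1231) + 3632946) = sqrt((-1634*1231 + 1461*(-1567)) + 3632946) = sqrt((-2011454 - 2289387) + 3632946) = sqrt(-4300841 + 3632946) = sqrt(-667895) = 31*I*sqrt(695)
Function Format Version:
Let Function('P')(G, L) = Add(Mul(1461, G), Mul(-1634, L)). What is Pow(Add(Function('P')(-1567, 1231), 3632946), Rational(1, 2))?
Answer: Mul(31, I, Pow(695, Rational(1, 2))) ≈ Mul(817.25, I)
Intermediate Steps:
Function('P')(G, L) = Add(Mul(-1634, L), Mul(1461, G))
Pow(Add(Function('P')(-1567, 1231), 3632946), Rational(1, 2)) = Pow(Add(Add(Mul(-1634, 1231), Mul(1461, -1567)), 3632946), Rational(1, 2)) = Pow(Add(Add(-2011454, -2289387), 3632946), Rational(1, 2)) = Pow(Add(-4300841, 3632946), Rational(1, 2)) = Pow(-667895, Rational(1, 2)) = Mul(31, I, Pow(695, Rational(1, 2)))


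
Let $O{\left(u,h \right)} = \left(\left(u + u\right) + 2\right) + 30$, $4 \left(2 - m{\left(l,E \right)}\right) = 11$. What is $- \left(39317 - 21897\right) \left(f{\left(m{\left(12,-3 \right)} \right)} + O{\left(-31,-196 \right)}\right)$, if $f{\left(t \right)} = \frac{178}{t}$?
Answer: $\frac{13970840}{3} \approx 4.6569 \cdot 10^{6}$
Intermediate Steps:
$m{\left(l,E \right)} = - \frac{3}{4}$ ($m{\left(l,E \right)} = 2 - \frac{11}{4} = - \frac{3}{4}$)
$O{\left(u,h \right)} = 32 + 2 u$ ($O{\left(u,h \right)} = \left(2 u + 2\right) + 30 = \left(2 + 2 u\right) + 30 = 32 + 2 u$)
$- \left(39317 - 21897\right) \left(f{\left(m{\left(12,-3 \right)} \right)} + O{\left(-31,-196 \right)}\right) = - \left(39317 - 21897\right) \left(\frac{178}{- \frac{3}{4}} + \left(32 + 2 \left(-31\right)\right)\right) = - 17420 \left(178 \left(- \frac{4}{3}\right) + \left(32 - 62\right)\right) = - 17420 \left(- \frac{712}{3} - 30\right) = - \frac{17420 \left(-802\right)}{3} = \left(-1\right) \left(- \frac{13970840}{3}\right) = \frac{13970840}{3}$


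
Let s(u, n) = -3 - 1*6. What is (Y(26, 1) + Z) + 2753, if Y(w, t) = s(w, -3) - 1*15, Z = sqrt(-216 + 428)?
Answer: 2729 + 2*sqrt(53) ≈ 2743.6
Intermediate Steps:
Z = 2*sqrt(53) (Z = sqrt(212) = 2*sqrt(53) ≈ 14.560)
s(u, n) = -9 (s(u, n) = -3 - 6 = -9)
Y(w, t) = -24 (Y(w, t) = -9 - 1*15 = -9 - 15 = -24)
(Y(26, 1) + Z) + 2753 = (-24 + 2*sqrt(53)) + 2753 = 2729 + 2*sqrt(53)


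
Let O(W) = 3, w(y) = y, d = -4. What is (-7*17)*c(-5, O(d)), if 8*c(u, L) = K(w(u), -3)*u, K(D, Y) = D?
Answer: -2975/8 ≈ -371.88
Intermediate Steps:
c(u, L) = u²/8 (c(u, L) = (u*u)/8 = u²/8)
(-7*17)*c(-5, O(d)) = (-7*17)*((⅛)*(-5)²) = -119*25/8 = -2975/8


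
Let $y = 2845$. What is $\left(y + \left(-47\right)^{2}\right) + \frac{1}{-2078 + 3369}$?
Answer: $\frac{6524715}{1291} \approx 5054.0$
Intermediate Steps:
$\left(y + \left(-47\right)^{2}\right) + \frac{1}{-2078 + 3369} = \left(2845 + \left(-47\right)^{2}\right) + \frac{1}{-2078 + 3369} = \left(2845 + 2209\right) + \frac{1}{1291} = 5054 + \frac{1}{1291} = \frac{6524715}{1291}$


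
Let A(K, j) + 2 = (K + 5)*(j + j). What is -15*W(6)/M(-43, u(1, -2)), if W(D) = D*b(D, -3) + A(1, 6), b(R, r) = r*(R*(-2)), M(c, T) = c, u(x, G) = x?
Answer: 4290/43 ≈ 99.767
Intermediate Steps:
A(K, j) = -2 + 2*j*(5 + K) (A(K, j) = -2 + (K + 5)*(j + j) = -2 + (5 + K)*(2*j) = -2 + 2*j*(5 + K))
b(R, r) = -2*R*r (b(R, r) = r*(-2*R) = -2*R*r)
W(D) = 70 + 6*D² (W(D) = D*(-2*D*(-3)) + (-2 + 10*6 + 2*1*6) = D*(6*D) + (-2 + 60 + 12) = 6*D² + 70 = 70 + 6*D²)
-15*W(6)/M(-43, u(1, -2)) = -15*(70 + 6*6²)/(-43) = -15*(70 + 6*36)*(-1)/43 = -15*(70 + 216)*(-1)/43 = -4290*(-1)/43 = -15*(-286/43) = 4290/43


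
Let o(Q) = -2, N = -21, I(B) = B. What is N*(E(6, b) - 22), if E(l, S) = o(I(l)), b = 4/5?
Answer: 504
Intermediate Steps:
b = ⅘ (b = 4*(⅕) = ⅘ ≈ 0.80000)
E(l, S) = -2
N*(E(6, b) - 22) = -21*(-2 - 22) = -21*(-24) = 504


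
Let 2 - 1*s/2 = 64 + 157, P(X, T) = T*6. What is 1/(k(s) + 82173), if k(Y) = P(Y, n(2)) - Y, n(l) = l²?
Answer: 1/82635 ≈ 1.2101e-5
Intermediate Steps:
P(X, T) = 6*T
s = -438 (s = 4 - 2*(64 + 157) = 4 - 2*221 = 4 - 442 = -438)
k(Y) = 24 - Y (k(Y) = 6*2² - Y = 6*4 - Y = 24 - Y)
1/(k(s) + 82173) = 1/((24 - 1*(-438)) + 82173) = 1/((24 + 438) + 82173) = 1/(462 + 82173) = 1/82635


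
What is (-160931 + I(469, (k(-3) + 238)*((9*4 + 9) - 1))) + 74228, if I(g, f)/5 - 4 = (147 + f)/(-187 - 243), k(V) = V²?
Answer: -7465753/86 ≈ -86811.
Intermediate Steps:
I(g, f) = 1573/86 - f/86 (I(g, f) = 20 + 5*((147 + f)/(-187 - 243)) = 20 + 5*((147 + f)/(-430)) = 20 + 5*((147 + f)*(-1/430)) = 20 + 5*(-147/430 - f/430) = 20 + (-147/86 - f/86) = 1573/86 - f/86)
(-160931 + I(469, (k(-3) + 238)*((9*4 + 9) - 1))) + 74228 = (-160931 + (1573/86 - ((-3)² + 238)*((9*4 + 9) - 1)/86)) + 74228 = (-160931 + (1573/86 - (9 + 238)*((36 + 9) - 1)/86)) + 74228 = (-160931 + (1573/86 - 247*(45 - 1)/86)) + 74228 = (-160931 + (1573/86 - 247*44/86)) + 74228 = (-160931 + (1573/86 - 1/86*10868)) + 74228 = (-160931 + (1573/86 - 5434/43)) + 74228 = (-160931 - 9295/86) + 74228 = -13849361/86 + 74228 = -7465753/86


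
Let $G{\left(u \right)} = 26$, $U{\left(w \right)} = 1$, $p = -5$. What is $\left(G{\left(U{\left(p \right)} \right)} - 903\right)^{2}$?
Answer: $769129$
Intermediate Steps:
$\left(G{\left(U{\left(p \right)} \right)} - 903\right)^{2} = \left(26 - 903\right)^{2} = \left(-877\right)^{2} = 769129$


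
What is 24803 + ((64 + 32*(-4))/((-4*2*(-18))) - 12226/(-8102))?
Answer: 904331390/36459 ≈ 24804.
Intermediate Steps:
24803 + ((64 + 32*(-4))/((-4*2*(-18))) - 12226/(-8102)) = 24803 + ((64 - 128)/((-8*(-18))) - 12226*(-1/8102)) = 24803 + (-64/144 + 6113/4051) = 24803 + (-64*1/144 + 6113/4051) = 24803 + (-4/9 + 6113/4051) = 24803 + 38813/36459 = 904331390/36459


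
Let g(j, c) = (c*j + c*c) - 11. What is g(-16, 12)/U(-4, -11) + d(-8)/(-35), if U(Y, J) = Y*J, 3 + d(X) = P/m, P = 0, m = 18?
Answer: -1933/1540 ≈ -1.2552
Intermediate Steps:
d(X) = -3 (d(X) = -3 + 0/18 = -3 + 0*(1/18) = -3 + 0 = -3)
g(j, c) = -11 + c² + c*j (g(j, c) = (c*j + c²) - 11 = (c² + c*j) - 11 = -11 + c² + c*j)
U(Y, J) = J*Y
g(-16, 12)/U(-4, -11) + d(-8)/(-35) = (-11 + 12² + 12*(-16))/((-11*(-4))) - 3/(-35) = (-11 + 144 - 192)/44 - 3*(-1/35) = -59*1/44 + 3/35 = -59/44 + 3/35 = -1933/1540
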